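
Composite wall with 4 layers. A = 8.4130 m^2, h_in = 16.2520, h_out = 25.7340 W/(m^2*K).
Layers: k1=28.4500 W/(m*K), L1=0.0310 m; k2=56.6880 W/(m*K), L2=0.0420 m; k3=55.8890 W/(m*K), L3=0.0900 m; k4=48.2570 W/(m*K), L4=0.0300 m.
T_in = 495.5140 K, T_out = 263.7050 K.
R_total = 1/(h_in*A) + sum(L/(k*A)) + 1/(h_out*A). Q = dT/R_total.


R_conv_in = 1/(16.2520*8.4130) = 0.0073
R_1 = 0.0310/(28.4500*8.4130) = 0.0001
R_2 = 0.0420/(56.6880*8.4130) = 8.8066e-05
R_3 = 0.0900/(55.8890*8.4130) = 0.0002
R_4 = 0.0300/(48.2570*8.4130) = 7.3894e-05
R_conv_out = 1/(25.7340*8.4130) = 0.0046
R_total = 0.0124 K/W
Q = 231.8090 / 0.0124 = 18670.7713 W

R_total = 0.0124 K/W, Q = 18670.7713 W


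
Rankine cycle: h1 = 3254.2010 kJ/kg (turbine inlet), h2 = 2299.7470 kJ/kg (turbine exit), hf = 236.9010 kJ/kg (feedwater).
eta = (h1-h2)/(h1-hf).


W = 954.4540 kJ/kg
Q_in = 3017.3000 kJ/kg
eta = 0.3163 = 31.6327%

eta = 31.6327%


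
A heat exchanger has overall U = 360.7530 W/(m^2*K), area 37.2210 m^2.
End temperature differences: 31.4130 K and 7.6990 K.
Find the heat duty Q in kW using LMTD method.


LMTD = 16.8647 K
Q = 360.7530 * 37.2210 * 16.8647 = 226452.3890 W = 226.4524 kW

226.4524 kW


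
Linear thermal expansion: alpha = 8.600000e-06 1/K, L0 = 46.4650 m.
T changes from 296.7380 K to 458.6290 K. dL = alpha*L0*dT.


dT = 161.8910 K
dL = 8.600000e-06 * 46.4650 * 161.8910 = 0.064691 m
L_final = 46.529691 m

dL = 0.064691 m


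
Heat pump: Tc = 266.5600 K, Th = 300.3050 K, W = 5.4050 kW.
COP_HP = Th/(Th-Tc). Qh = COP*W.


COP = 300.3050 / 33.7450 = 8.8992
Qh = 8.8992 * 5.4050 = 48.1004 kW

COP = 8.8992, Qh = 48.1004 kW


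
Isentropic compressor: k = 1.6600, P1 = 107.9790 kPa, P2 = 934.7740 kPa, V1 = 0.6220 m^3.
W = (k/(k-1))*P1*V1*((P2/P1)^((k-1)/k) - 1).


(k-1)/k = 0.3976
(P2/P1)^exp = 2.3588
W = 2.5152 * 107.9790 * 0.6220 * (2.3588 - 1) = 229.5326 kJ

229.5326 kJ


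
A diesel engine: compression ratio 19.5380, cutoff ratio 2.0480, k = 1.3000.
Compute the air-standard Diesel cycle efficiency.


r^(k-1) = 2.4393
rc^k = 2.5394
eta = 0.5368 = 53.6789%

53.6789%


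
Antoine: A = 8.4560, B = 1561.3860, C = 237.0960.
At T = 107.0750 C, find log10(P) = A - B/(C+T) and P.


C+T = 344.1710
B/(C+T) = 4.5367
log10(P) = 8.4560 - 4.5367 = 3.9193
P = 10^3.9193 = 8305.0519 mmHg

8305.0519 mmHg


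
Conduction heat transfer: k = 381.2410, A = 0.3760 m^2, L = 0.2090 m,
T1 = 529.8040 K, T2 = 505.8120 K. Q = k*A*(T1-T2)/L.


dT = 23.9920 K
Q = 381.2410 * 0.3760 * 23.9920 / 0.2090 = 16455.3685 W

16455.3685 W


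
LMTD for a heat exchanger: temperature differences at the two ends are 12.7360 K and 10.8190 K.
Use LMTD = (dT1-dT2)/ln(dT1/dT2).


dT1/dT2 = 1.1772
ln(dT1/dT2) = 0.1631
LMTD = 1.9170 / 0.1631 = 11.7515 K

11.7515 K


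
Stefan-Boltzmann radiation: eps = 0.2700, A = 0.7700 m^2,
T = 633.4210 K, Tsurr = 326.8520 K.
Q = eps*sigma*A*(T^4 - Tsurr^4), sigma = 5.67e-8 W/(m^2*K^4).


T^4 = 1.6098e+11
Tsurr^4 = 1.1413e+10
Q = 0.2700 * 5.67e-8 * 0.7700 * 1.4957e+11 = 1763.0747 W

1763.0747 W


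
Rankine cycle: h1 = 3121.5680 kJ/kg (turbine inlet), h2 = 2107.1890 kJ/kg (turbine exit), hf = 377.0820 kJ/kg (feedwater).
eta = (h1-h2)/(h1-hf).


W = 1014.3790 kJ/kg
Q_in = 2744.4860 kJ/kg
eta = 0.3696 = 36.9606%

eta = 36.9606%


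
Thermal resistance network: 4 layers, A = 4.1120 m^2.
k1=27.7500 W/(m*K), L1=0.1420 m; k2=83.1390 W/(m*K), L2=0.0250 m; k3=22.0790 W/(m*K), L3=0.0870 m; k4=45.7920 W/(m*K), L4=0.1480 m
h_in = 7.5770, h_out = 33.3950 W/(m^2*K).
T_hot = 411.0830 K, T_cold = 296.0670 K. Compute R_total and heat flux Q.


R_conv_in = 1/(7.5770*4.1120) = 0.0321
R_1 = 0.1420/(27.7500*4.1120) = 0.0012
R_2 = 0.0250/(83.1390*4.1120) = 7.3128e-05
R_3 = 0.0870/(22.0790*4.1120) = 0.0010
R_4 = 0.1480/(45.7920*4.1120) = 0.0008
R_conv_out = 1/(33.3950*4.1120) = 0.0073
R_total = 0.0424 K/W
Q = 115.0160 / 0.0424 = 2710.0864 W

R_total = 0.0424 K/W, Q = 2710.0864 W


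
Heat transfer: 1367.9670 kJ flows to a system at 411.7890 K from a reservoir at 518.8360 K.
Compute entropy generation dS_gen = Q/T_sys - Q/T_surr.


dS_sys = 1367.9670/411.7890 = 3.3220 kJ/K
dS_surr = -1367.9670/518.8360 = -2.6366 kJ/K
dS_gen = 3.3220 - 2.6366 = 0.6854 kJ/K (irreversible)

dS_gen = 0.6854 kJ/K, irreversible


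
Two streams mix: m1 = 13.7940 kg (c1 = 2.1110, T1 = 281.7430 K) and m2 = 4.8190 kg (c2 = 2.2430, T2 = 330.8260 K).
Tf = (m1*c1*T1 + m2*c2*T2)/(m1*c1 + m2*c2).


num = 11780.0160
den = 39.9282
Tf = 295.0303 K

295.0303 K


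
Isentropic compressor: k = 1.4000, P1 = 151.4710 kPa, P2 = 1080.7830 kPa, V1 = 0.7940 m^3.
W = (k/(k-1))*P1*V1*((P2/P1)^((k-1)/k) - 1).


(k-1)/k = 0.2857
(P2/P1)^exp = 1.7532
W = 3.5000 * 151.4710 * 0.7940 * (1.7532 - 1) = 317.0499 kJ

317.0499 kJ


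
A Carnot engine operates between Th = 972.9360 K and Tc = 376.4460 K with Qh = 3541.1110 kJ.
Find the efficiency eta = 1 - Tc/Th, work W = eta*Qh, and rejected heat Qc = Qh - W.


eta = 1 - 376.4460/972.9360 = 0.6131
W = 0.6131 * 3541.1110 = 2170.9931 kJ
Qc = 3541.1110 - 2170.9931 = 1370.1179 kJ

eta = 61.3082%, W = 2170.9931 kJ, Qc = 1370.1179 kJ


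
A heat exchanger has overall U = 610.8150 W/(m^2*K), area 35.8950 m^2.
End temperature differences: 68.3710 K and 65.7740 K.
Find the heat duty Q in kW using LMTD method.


LMTD = 67.0641 K
Q = 610.8150 * 35.8950 * 67.0641 = 1470394.5332 W = 1470.3945 kW

1470.3945 kW


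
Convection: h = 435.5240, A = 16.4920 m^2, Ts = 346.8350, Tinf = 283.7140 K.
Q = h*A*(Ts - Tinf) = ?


dT = 63.1210 K
Q = 435.5240 * 16.4920 * 63.1210 = 453376.7960 W

453376.7960 W


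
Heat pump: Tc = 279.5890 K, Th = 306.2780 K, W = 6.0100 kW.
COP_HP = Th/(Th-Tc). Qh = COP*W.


COP = 306.2780 / 26.6890 = 11.4758
Qh = 11.4758 * 6.0100 = 68.9696 kW

COP = 11.4758, Qh = 68.9696 kW


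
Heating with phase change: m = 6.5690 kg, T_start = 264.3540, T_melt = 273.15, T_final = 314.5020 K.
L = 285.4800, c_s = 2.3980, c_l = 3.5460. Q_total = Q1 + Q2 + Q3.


Q1 (sensible, solid) = 6.5690 * 2.3980 * 8.7960 = 138.5587 kJ
Q2 (latent) = 6.5690 * 285.4800 = 1875.3181 kJ
Q3 (sensible, liquid) = 6.5690 * 3.5460 * 41.3520 = 963.2400 kJ
Q_total = 2977.1168 kJ

2977.1168 kJ


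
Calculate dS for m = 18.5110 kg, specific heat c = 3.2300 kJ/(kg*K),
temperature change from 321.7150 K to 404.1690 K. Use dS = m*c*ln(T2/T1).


T2/T1 = 1.2563
ln(T2/T1) = 0.2282
dS = 18.5110 * 3.2300 * 0.2282 = 13.6422 kJ/K

13.6422 kJ/K


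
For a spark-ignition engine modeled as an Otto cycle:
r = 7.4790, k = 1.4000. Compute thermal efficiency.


r^(k-1) = 2.2363
eta = 1 - 1/2.2363 = 0.5528 = 55.2840%

55.2840%


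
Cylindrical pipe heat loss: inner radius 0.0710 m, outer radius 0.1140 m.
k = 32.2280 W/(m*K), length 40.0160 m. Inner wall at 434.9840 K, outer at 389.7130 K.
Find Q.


dT = 45.2710 K
ln(ro/ri) = 0.4735
Q = 2*pi*32.2280*40.0160*45.2710 / 0.4735 = 774693.6013 W

774693.6013 W


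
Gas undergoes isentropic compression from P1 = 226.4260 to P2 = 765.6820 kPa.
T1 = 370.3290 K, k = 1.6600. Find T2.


(k-1)/k = 0.3976
(P2/P1)^exp = 1.6232
T2 = 370.3290 * 1.6232 = 601.1206 K

601.1206 K


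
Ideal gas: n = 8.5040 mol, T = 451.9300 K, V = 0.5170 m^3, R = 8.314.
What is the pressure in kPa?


P = nRT/V = 8.5040 * 8.314 * 451.9300 / 0.5170
= 31952.4706 / 0.5170 = 61803.6181 Pa = 61.8036 kPa

61.8036 kPa


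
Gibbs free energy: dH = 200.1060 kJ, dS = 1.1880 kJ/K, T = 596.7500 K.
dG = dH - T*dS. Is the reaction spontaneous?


T*dS = 596.7500 * 1.1880 = 708.9390 kJ
dG = 200.1060 - 708.9390 = -508.8330 kJ (spontaneous)

dG = -508.8330 kJ, spontaneous


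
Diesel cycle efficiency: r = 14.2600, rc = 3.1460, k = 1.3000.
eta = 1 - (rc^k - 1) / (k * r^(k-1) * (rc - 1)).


r^(k-1) = 2.2194
rc^k = 4.4370
eta = 0.4449 = 44.4906%

44.4906%


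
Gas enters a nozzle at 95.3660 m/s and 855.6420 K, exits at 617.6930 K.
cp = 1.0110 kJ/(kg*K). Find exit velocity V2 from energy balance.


dT = 237.9490 K
2*cp*1000*dT = 481132.8780
V1^2 = 9094.6740
V2 = sqrt(490227.5520) = 700.1625 m/s

700.1625 m/s


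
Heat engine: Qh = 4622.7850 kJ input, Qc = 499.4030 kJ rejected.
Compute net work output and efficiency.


W = 4622.7850 - 499.4030 = 4123.3820 kJ
eta = 4123.3820 / 4622.7850 = 0.8920 = 89.1969%

W = 4123.3820 kJ, eta = 89.1969%


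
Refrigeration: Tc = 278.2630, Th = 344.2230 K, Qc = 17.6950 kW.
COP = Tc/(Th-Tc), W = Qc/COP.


COP = 278.2630 / 65.9600 = 4.2187
W = 17.6950 / 4.2187 = 4.1945 kW

COP = 4.2187, W = 4.1945 kW


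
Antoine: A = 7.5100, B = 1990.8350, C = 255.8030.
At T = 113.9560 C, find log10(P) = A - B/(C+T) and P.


C+T = 369.7590
B/(C+T) = 5.3841
log10(P) = 7.5100 - 5.3841 = 2.1259
P = 10^2.1259 = 133.6158 mmHg

133.6158 mmHg


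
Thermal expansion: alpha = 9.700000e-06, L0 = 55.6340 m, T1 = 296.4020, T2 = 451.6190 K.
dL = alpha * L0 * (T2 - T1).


dT = 155.2170 K
dL = 9.700000e-06 * 55.6340 * 155.2170 = 0.083763 m
L_final = 55.717763 m

dL = 0.083763 m


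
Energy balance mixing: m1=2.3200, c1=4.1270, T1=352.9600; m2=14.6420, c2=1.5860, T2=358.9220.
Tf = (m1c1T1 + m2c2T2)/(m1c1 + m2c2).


num = 11714.4277
den = 32.7969
Tf = 357.1815 K

357.1815 K


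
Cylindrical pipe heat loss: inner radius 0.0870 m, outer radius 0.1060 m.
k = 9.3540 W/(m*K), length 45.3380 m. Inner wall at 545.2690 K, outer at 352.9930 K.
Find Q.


dT = 192.2760 K
ln(ro/ri) = 0.1975
Q = 2*pi*9.3540*45.3380*192.2760 / 0.1975 = 2593758.0528 W

2593758.0528 W


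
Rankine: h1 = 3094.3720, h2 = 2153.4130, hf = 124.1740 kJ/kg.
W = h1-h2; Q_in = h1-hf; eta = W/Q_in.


W = 940.9590 kJ/kg
Q_in = 2970.1980 kJ/kg
eta = 0.3168 = 31.6800%

eta = 31.6800%


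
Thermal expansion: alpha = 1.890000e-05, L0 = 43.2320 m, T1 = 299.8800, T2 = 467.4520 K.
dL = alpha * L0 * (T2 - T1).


dT = 167.5720 K
dL = 1.890000e-05 * 43.2320 * 167.5720 = 0.136921 m
L_final = 43.368921 m

dL = 0.136921 m


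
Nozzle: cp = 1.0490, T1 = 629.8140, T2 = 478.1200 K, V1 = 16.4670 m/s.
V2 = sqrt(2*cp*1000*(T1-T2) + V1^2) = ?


dT = 151.6940 K
2*cp*1000*dT = 318254.0120
V1^2 = 271.1621
V2 = sqrt(318525.1741) = 564.3803 m/s

564.3803 m/s


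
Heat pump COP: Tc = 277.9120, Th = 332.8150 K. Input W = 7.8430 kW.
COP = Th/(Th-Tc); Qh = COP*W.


COP = 332.8150 / 54.9030 = 6.0619
Qh = 6.0619 * 7.8430 = 47.5433 kW

COP = 6.0619, Qh = 47.5433 kW


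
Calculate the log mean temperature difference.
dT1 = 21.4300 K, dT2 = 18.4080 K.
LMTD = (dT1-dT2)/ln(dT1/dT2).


dT1/dT2 = 1.1642
ln(dT1/dT2) = 0.1520
LMTD = 3.0220 / 0.1520 = 19.8807 K

19.8807 K


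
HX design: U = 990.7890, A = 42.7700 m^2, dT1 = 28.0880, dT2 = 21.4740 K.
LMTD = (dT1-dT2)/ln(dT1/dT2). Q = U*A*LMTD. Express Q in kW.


LMTD = 24.6332 K
Q = 990.7890 * 42.7700 * 24.6332 = 1043857.1603 W = 1043.8572 kW

1043.8572 kW


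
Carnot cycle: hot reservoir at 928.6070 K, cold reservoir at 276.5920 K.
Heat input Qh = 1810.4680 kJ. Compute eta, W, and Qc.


eta = 1 - 276.5920/928.6070 = 0.7021
W = 0.7021 * 1810.4680 = 1271.2076 kJ
Qc = 1810.4680 - 1271.2076 = 539.2604 kJ

eta = 70.2143%, W = 1271.2076 kJ, Qc = 539.2604 kJ


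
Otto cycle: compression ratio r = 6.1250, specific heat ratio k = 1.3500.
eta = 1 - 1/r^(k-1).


r^(k-1) = 1.8858
eta = 1 - 1/1.8858 = 0.4697 = 46.9711%

46.9711%


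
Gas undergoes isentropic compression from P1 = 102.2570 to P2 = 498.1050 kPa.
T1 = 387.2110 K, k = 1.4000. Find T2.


(k-1)/k = 0.2857
(P2/P1)^exp = 1.5720
T2 = 387.2110 * 1.5720 = 608.7133 K

608.7133 K


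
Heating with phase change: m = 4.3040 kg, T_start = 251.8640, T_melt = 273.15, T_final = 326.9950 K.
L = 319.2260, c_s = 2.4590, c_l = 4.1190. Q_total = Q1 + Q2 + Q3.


Q1 (sensible, solid) = 4.3040 * 2.4590 * 21.2860 = 225.2811 kJ
Q2 (latent) = 4.3040 * 319.2260 = 1373.9487 kJ
Q3 (sensible, liquid) = 4.3040 * 4.1190 * 53.8450 = 954.5736 kJ
Q_total = 2553.8035 kJ

2553.8035 kJ


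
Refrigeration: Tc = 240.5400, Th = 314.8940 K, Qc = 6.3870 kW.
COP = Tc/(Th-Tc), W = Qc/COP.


COP = 240.5400 / 74.3540 = 3.2351
W = 6.3870 / 3.2351 = 1.9743 kW

COP = 3.2351, W = 1.9743 kW


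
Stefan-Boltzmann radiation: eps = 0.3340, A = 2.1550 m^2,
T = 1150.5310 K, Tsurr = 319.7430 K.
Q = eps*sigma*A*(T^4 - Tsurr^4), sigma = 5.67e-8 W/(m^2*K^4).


T^4 = 1.7522e+12
Tsurr^4 = 1.0452e+10
Q = 0.3340 * 5.67e-8 * 2.1550 * 1.7418e+12 = 71083.9861 W

71083.9861 W


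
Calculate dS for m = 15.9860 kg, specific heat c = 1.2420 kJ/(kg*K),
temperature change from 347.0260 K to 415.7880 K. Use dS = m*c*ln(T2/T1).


T2/T1 = 1.1981
ln(T2/T1) = 0.1808
dS = 15.9860 * 1.2420 * 0.1808 = 3.5892 kJ/K

3.5892 kJ/K


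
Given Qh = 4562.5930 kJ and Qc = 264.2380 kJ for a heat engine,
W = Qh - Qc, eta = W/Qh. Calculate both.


W = 4562.5930 - 264.2380 = 4298.3550 kJ
eta = 4298.3550 / 4562.5930 = 0.9421 = 94.2086%

W = 4298.3550 kJ, eta = 94.2086%


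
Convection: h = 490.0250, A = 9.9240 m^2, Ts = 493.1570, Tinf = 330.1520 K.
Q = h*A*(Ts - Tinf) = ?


dT = 163.0050 K
Q = 490.0250 * 9.9240 * 163.0050 = 792694.6353 W

792694.6353 W


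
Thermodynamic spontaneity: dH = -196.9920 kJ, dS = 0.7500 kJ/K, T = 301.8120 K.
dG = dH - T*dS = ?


T*dS = 301.8120 * 0.7500 = 226.3590 kJ
dG = -196.9920 - 226.3590 = -423.3510 kJ (spontaneous)

dG = -423.3510 kJ, spontaneous


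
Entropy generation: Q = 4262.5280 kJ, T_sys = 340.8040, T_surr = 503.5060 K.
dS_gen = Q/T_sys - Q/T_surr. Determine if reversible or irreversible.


dS_sys = 4262.5280/340.8040 = 12.5073 kJ/K
dS_surr = -4262.5280/503.5060 = -8.4657 kJ/K
dS_gen = 12.5073 - 8.4657 = 4.0416 kJ/K (irreversible)

dS_gen = 4.0416 kJ/K, irreversible


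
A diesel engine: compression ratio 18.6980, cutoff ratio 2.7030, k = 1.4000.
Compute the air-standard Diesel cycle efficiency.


r^(k-1) = 3.2264
rc^k = 4.0233
eta = 0.6070 = 60.6972%

60.6972%


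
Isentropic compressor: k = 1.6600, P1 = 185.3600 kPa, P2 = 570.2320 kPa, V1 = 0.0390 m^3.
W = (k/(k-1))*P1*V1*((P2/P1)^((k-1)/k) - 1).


(k-1)/k = 0.3976
(P2/P1)^exp = 1.5633
W = 2.5152 * 185.3600 * 0.0390 * (1.5633 - 1) = 10.2417 kJ

10.2417 kJ


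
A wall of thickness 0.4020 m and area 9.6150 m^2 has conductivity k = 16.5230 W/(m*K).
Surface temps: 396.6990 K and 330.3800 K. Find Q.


dT = 66.3190 K
Q = 16.5230 * 9.6150 * 66.3190 / 0.4020 = 26208.9793 W

26208.9793 W


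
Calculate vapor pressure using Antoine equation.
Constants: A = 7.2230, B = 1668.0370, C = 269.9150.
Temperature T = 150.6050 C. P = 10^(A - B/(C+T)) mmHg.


C+T = 420.5200
B/(C+T) = 3.9666
log10(P) = 7.2230 - 3.9666 = 3.2564
P = 10^3.2564 = 1804.6557 mmHg

1804.6557 mmHg


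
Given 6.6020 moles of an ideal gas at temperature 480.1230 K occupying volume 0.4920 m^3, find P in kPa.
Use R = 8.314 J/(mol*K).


P = nRT/V = 6.6020 * 8.314 * 480.1230 / 0.4920
= 26353.4848 / 0.4920 = 53563.9935 Pa = 53.5640 kPa

53.5640 kPa


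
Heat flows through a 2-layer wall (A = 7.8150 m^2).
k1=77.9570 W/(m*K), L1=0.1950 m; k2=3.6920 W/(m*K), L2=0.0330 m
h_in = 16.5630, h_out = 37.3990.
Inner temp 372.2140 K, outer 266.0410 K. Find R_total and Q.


R_conv_in = 1/(16.5630*7.8150) = 0.0077
R_1 = 0.1950/(77.9570*7.8150) = 0.0003
R_2 = 0.0330/(3.6920*7.8150) = 0.0011
R_conv_out = 1/(37.3990*7.8150) = 0.0034
R_total = 0.0126 K/W
Q = 106.1730 / 0.0126 = 8419.1745 W

R_total = 0.0126 K/W, Q = 8419.1745 W


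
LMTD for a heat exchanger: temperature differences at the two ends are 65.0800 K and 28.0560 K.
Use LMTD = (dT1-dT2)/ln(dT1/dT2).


dT1/dT2 = 2.3196
ln(dT1/dT2) = 0.8414
LMTD = 37.0240 / 0.8414 = 44.0021 K

44.0021 K


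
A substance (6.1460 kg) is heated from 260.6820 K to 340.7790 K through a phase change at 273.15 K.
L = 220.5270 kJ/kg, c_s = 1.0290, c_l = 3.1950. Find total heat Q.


Q1 (sensible, solid) = 6.1460 * 1.0290 * 12.4680 = 78.8505 kJ
Q2 (latent) = 6.1460 * 220.5270 = 1355.3589 kJ
Q3 (sensible, liquid) = 6.1460 * 3.1950 * 67.6290 = 1327.9948 kJ
Q_total = 2762.2043 kJ

2762.2043 kJ


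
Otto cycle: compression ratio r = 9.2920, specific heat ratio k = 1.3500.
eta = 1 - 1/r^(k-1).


r^(k-1) = 2.1819
eta = 1 - 1/2.1819 = 0.5417 = 54.1687%

54.1687%


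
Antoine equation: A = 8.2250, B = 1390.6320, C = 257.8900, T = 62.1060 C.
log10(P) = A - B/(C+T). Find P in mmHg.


C+T = 319.9960
B/(C+T) = 4.3458
log10(P) = 8.2250 - 4.3458 = 3.8792
P = 10^3.8792 = 7572.1756 mmHg

7572.1756 mmHg


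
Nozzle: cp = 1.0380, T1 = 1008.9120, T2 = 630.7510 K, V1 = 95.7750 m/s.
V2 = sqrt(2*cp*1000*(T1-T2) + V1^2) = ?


dT = 378.1610 K
2*cp*1000*dT = 785062.2360
V1^2 = 9172.8506
V2 = sqrt(794235.0866) = 891.1987 m/s

891.1987 m/s


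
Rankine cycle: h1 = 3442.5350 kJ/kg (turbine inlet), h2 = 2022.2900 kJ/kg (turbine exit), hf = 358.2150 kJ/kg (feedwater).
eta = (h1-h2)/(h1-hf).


W = 1420.2450 kJ/kg
Q_in = 3084.3200 kJ/kg
eta = 0.4605 = 46.0473%

eta = 46.0473%


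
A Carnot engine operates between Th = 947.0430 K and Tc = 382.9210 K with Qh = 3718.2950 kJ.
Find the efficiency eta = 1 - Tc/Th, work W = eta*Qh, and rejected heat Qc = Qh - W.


eta = 1 - 382.9210/947.0430 = 0.5957
W = 0.5957 * 3718.2950 = 2214.8646 kJ
Qc = 3718.2950 - 2214.8646 = 1503.4304 kJ

eta = 59.5667%, W = 2214.8646 kJ, Qc = 1503.4304 kJ


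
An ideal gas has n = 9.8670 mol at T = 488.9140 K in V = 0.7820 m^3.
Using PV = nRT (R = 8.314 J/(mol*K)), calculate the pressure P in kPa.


P = nRT/V = 9.8670 * 8.314 * 488.9140 / 0.7820
= 40107.6874 / 0.7820 = 51288.6029 Pa = 51.2886 kPa

51.2886 kPa


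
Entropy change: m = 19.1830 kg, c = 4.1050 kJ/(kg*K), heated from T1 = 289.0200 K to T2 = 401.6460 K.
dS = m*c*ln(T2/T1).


T2/T1 = 1.3897
ln(T2/T1) = 0.3291
dS = 19.1830 * 4.1050 * 0.3291 = 25.9134 kJ/K

25.9134 kJ/K


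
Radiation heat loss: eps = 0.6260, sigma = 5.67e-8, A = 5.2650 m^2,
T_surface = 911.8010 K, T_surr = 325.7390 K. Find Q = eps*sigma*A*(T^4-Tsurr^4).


T^4 = 6.9119e+11
Tsurr^4 = 1.1258e+10
Q = 0.6260 * 5.67e-8 * 5.2650 * 6.7994e+11 = 127064.3769 W

127064.3769 W


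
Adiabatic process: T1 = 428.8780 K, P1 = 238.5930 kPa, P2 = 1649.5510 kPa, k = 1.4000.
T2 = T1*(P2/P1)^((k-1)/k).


(k-1)/k = 0.2857
(P2/P1)^exp = 1.7375
T2 = 428.8780 * 1.7375 = 745.1614 K

745.1614 K


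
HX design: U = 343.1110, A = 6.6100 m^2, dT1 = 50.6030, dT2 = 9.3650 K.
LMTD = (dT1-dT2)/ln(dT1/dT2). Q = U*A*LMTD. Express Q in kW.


LMTD = 24.4441 K
Q = 343.1110 * 6.6100 * 24.4441 = 55438.3756 W = 55.4384 kW

55.4384 kW


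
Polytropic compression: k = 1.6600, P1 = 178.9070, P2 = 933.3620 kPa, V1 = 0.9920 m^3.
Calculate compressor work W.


(k-1)/k = 0.3976
(P2/P1)^exp = 1.9286
W = 2.5152 * 178.9070 * 0.9920 * (1.9286 - 1) = 414.5034 kJ

414.5034 kJ


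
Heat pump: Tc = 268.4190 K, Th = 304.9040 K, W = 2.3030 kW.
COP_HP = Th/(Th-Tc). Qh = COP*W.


COP = 304.9040 / 36.4850 = 8.3570
Qh = 8.3570 * 2.3030 = 19.2461 kW

COP = 8.3570, Qh = 19.2461 kW


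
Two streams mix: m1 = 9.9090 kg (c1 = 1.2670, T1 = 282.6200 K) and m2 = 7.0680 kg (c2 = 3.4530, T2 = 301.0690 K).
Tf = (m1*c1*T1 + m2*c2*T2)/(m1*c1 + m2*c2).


num = 10896.0412
den = 36.9605
Tf = 294.8023 K

294.8023 K


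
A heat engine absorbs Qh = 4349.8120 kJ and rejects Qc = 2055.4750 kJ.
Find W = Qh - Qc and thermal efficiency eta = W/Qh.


W = 4349.8120 - 2055.4750 = 2294.3370 kJ
eta = 2294.3370 / 4349.8120 = 0.5275 = 52.7457%

W = 2294.3370 kJ, eta = 52.7457%


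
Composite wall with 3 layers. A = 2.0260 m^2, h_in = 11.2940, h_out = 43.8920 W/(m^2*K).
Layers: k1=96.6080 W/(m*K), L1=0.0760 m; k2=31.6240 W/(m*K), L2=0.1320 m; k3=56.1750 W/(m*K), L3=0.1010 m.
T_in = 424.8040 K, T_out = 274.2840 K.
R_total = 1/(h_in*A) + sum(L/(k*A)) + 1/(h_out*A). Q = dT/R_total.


R_conv_in = 1/(11.2940*2.0260) = 0.0437
R_1 = 0.0760/(96.6080*2.0260) = 0.0004
R_2 = 0.1320/(31.6240*2.0260) = 0.0021
R_3 = 0.1010/(56.1750*2.0260) = 0.0009
R_conv_out = 1/(43.8920*2.0260) = 0.0112
R_total = 0.0583 K/W
Q = 150.5200 / 0.0583 = 2582.5033 W

R_total = 0.0583 K/W, Q = 2582.5033 W


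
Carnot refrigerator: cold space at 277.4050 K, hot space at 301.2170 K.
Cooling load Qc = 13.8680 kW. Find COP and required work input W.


COP = 277.4050 / 23.8120 = 11.6498
W = 13.8680 / 11.6498 = 1.1904 kW

COP = 11.6498, W = 1.1904 kW


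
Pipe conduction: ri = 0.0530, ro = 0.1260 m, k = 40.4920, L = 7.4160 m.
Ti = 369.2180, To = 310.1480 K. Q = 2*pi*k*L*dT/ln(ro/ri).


dT = 59.0700 K
ln(ro/ri) = 0.8660
Q = 2*pi*40.4920*7.4160*59.0700 / 0.8660 = 128698.3310 W

128698.3310 W


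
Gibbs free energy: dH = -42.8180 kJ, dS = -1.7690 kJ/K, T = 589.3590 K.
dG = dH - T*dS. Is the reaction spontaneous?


T*dS = 589.3590 * -1.7690 = -1042.5761 kJ
dG = -42.8180 + 1042.5761 = 999.7581 kJ (non-spontaneous)

dG = 999.7581 kJ, non-spontaneous


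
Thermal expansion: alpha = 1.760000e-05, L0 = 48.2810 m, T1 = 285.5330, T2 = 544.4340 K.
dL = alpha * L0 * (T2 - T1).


dT = 258.9010 K
dL = 1.760000e-05 * 48.2810 * 258.9010 = 0.220000 m
L_final = 48.501000 m

dL = 0.220000 m


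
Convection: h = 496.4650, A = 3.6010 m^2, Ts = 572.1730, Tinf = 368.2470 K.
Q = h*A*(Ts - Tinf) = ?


dT = 203.9260 K
Q = 496.4650 * 3.6010 * 203.9260 = 364572.8798 W

364572.8798 W


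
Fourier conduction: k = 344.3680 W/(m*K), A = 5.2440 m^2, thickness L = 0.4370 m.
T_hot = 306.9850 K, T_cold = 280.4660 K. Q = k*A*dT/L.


dT = 26.5190 K
Q = 344.3680 * 5.2440 * 26.5190 / 0.4370 = 109587.5399 W

109587.5399 W


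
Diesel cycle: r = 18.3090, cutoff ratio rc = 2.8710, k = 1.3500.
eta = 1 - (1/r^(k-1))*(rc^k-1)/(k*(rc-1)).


r^(k-1) = 2.7665
rc^k = 4.1528
eta = 0.5488 = 54.8808%

54.8808%


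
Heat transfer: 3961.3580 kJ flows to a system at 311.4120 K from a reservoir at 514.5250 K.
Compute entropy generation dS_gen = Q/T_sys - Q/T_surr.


dS_sys = 3961.3580/311.4120 = 12.7206 kJ/K
dS_surr = -3961.3580/514.5250 = -7.6991 kJ/K
dS_gen = 12.7206 - 7.6991 = 5.0216 kJ/K (irreversible)

dS_gen = 5.0216 kJ/K, irreversible


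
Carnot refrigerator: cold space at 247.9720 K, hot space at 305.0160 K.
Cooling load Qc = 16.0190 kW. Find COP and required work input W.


COP = 247.9720 / 57.0440 = 4.3470
W = 16.0190 / 4.3470 = 3.6850 kW

COP = 4.3470, W = 3.6850 kW


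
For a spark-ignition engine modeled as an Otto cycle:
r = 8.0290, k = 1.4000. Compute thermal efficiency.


r^(k-1) = 2.3007
eta = 1 - 1/2.3007 = 0.5654 = 56.5354%

56.5354%


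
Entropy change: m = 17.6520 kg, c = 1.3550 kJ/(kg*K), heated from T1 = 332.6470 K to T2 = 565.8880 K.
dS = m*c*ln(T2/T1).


T2/T1 = 1.7012
ln(T2/T1) = 0.5313
dS = 17.6520 * 1.3550 * 0.5313 = 12.7082 kJ/K

12.7082 kJ/K


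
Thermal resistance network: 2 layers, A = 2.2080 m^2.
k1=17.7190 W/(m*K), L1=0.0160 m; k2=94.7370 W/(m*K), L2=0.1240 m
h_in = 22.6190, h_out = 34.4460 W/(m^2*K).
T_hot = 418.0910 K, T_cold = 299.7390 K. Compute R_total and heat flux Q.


R_conv_in = 1/(22.6190*2.2080) = 0.0200
R_1 = 0.0160/(17.7190*2.2080) = 0.0004
R_2 = 0.1240/(94.7370*2.2080) = 0.0006
R_conv_out = 1/(34.4460*2.2080) = 0.0131
R_total = 0.0342 K/W
Q = 118.3520 / 0.0342 = 3463.3440 W

R_total = 0.0342 K/W, Q = 3463.3440 W


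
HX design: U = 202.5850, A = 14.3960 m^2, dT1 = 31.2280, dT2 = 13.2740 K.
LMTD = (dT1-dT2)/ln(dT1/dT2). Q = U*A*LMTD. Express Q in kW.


LMTD = 20.9864 K
Q = 202.5850 * 14.3960 * 20.9864 = 61204.9184 W = 61.2049 kW

61.2049 kW


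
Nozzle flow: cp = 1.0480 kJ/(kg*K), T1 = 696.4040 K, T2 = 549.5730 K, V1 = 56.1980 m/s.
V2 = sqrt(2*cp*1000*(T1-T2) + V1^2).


dT = 146.8310 K
2*cp*1000*dT = 307757.7760
V1^2 = 3158.2152
V2 = sqrt(310915.9912) = 557.5984 m/s

557.5984 m/s


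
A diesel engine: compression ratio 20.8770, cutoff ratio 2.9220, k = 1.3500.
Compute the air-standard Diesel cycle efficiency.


r^(k-1) = 2.8966
rc^k = 4.2527
eta = 0.5672 = 56.7210%

56.7210%


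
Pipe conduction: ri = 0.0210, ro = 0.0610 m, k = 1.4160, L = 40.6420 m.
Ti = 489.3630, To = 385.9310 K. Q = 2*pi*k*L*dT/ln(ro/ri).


dT = 103.4320 K
ln(ro/ri) = 1.0664
Q = 2*pi*1.4160*40.6420*103.4320 / 1.0664 = 35072.9876 W

35072.9876 W


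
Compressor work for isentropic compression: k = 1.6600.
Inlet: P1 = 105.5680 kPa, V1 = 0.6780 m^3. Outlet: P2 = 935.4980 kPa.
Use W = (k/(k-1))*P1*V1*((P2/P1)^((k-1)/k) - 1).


(k-1)/k = 0.3976
(P2/P1)^exp = 2.3808
W = 2.5152 * 105.5680 * 0.6780 * (2.3808 - 1) = 248.5729 kJ

248.5729 kJ


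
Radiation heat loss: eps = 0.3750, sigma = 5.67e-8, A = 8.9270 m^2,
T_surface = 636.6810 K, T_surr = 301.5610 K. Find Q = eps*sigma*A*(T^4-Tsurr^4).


T^4 = 1.6432e+11
Tsurr^4 = 8.2699e+09
Q = 0.3750 * 5.67e-8 * 8.9270 * 1.5605e+11 = 29619.7146 W

29619.7146 W


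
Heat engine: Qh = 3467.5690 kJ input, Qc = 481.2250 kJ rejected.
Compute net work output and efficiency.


W = 3467.5690 - 481.2250 = 2986.3440 kJ
eta = 2986.3440 / 3467.5690 = 0.8612 = 86.1221%

W = 2986.3440 kJ, eta = 86.1221%


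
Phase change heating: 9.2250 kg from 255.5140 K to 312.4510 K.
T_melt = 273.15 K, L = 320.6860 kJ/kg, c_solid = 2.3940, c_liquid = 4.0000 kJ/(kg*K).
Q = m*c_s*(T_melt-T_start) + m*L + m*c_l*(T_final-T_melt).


Q1 (sensible, solid) = 9.2250 * 2.3940 * 17.6360 = 389.4849 kJ
Q2 (latent) = 9.2250 * 320.6860 = 2958.3283 kJ
Q3 (sensible, liquid) = 9.2250 * 4.0000 * 39.3010 = 1450.2069 kJ
Q_total = 4798.0201 kJ

4798.0201 kJ


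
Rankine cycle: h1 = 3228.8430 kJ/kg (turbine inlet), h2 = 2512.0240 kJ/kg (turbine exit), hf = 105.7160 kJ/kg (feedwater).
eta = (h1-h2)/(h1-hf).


W = 716.8190 kJ/kg
Q_in = 3123.1270 kJ/kg
eta = 0.2295 = 22.9520%

eta = 22.9520%


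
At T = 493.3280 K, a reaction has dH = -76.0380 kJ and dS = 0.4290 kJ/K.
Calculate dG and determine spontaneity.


T*dS = 493.3280 * 0.4290 = 211.6377 kJ
dG = -76.0380 - 211.6377 = -287.6757 kJ (spontaneous)

dG = -287.6757 kJ, spontaneous


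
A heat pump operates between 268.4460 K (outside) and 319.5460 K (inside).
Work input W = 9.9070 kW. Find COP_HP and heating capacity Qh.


COP = 319.5460 / 51.1000 = 6.2533
Qh = 6.2533 * 9.9070 = 61.9519 kW

COP = 6.2533, Qh = 61.9519 kW


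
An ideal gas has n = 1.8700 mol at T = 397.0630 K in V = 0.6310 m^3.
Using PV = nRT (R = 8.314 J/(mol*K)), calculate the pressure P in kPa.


P = nRT/V = 1.8700 * 8.314 * 397.0630 / 0.6310
= 6173.2099 / 0.6310 = 9783.2170 Pa = 9.7832 kPa

9.7832 kPa


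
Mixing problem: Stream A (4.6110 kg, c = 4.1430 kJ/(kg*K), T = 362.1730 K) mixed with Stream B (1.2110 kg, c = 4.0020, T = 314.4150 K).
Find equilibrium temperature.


num = 8442.5137
den = 23.9498
Tf = 352.5088 K

352.5088 K


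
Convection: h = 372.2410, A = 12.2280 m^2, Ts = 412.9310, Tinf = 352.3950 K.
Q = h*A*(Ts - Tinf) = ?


dT = 60.5360 K
Q = 372.2410 * 12.2280 * 60.5360 = 275545.5218 W

275545.5218 W


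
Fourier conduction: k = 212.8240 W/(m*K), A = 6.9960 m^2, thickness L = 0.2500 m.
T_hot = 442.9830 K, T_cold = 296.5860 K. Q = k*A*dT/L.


dT = 146.3970 K
Q = 212.8240 * 6.9960 * 146.3970 / 0.2500 = 871891.7549 W

871891.7549 W


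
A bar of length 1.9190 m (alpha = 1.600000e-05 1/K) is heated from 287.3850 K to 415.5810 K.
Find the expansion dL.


dT = 128.1960 K
dL = 1.600000e-05 * 1.9190 * 128.1960 = 0.003936 m
L_final = 1.922936 m

dL = 0.003936 m


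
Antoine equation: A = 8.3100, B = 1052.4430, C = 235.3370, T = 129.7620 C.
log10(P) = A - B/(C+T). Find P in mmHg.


C+T = 365.0990
B/(C+T) = 2.8826
log10(P) = 8.3100 - 2.8826 = 5.4274
P = 10^5.4274 = 267532.3983 mmHg

267532.3983 mmHg


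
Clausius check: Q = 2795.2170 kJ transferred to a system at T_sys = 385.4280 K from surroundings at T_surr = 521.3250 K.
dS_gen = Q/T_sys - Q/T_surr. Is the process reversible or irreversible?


dS_sys = 2795.2170/385.4280 = 7.2522 kJ/K
dS_surr = -2795.2170/521.3250 = -5.3618 kJ/K
dS_gen = 7.2522 - 5.3618 = 1.8905 kJ/K (irreversible)

dS_gen = 1.8905 kJ/K, irreversible


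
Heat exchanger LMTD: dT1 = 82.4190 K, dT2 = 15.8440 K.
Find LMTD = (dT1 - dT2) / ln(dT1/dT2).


dT1/dT2 = 5.2019
ln(dT1/dT2) = 1.6490
LMTD = 66.5750 / 1.6490 = 40.3723 K

40.3723 K


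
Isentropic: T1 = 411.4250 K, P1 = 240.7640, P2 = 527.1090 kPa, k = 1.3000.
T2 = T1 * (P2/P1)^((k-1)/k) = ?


(k-1)/k = 0.2308
(P2/P1)^exp = 1.1982
T2 = 411.4250 * 1.1982 = 492.9734 K

492.9734 K


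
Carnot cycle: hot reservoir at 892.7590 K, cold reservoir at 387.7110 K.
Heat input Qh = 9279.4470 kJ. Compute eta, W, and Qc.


eta = 1 - 387.7110/892.7590 = 0.5657
W = 0.5657 * 9279.4470 = 5249.5311 kJ
Qc = 9279.4470 - 5249.5311 = 4029.9159 kJ

eta = 56.5716%, W = 5249.5311 kJ, Qc = 4029.9159 kJ


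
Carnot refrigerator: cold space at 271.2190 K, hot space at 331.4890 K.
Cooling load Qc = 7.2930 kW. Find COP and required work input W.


COP = 271.2190 / 60.2700 = 4.5001
W = 7.2930 / 4.5001 = 1.6206 kW

COP = 4.5001, W = 1.6206 kW


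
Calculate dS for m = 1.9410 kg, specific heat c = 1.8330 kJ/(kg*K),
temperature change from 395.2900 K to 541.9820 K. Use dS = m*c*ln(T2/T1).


T2/T1 = 1.3711
ln(T2/T1) = 0.3156
dS = 1.9410 * 1.8330 * 0.3156 = 1.1229 kJ/K

1.1229 kJ/K


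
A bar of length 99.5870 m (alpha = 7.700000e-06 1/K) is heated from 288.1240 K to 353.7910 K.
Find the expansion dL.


dT = 65.6670 K
dL = 7.700000e-06 * 99.5870 * 65.6670 = 0.050355 m
L_final = 99.637355 m

dL = 0.050355 m


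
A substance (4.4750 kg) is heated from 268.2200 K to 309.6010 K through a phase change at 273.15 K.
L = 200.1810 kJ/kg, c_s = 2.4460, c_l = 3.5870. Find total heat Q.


Q1 (sensible, solid) = 4.4750 * 2.4460 * 4.9300 = 53.9630 kJ
Q2 (latent) = 4.4750 * 200.1810 = 895.8100 kJ
Q3 (sensible, liquid) = 4.4750 * 3.5870 * 36.4510 = 585.1051 kJ
Q_total = 1534.8781 kJ

1534.8781 kJ


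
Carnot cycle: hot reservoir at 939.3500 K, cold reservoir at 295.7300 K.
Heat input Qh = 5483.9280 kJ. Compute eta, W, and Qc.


eta = 1 - 295.7300/939.3500 = 0.6852
W = 0.6852 * 5483.9280 = 3757.4554 kJ
Qc = 5483.9280 - 3757.4554 = 1726.4726 kJ

eta = 68.5176%, W = 3757.4554 kJ, Qc = 1726.4726 kJ


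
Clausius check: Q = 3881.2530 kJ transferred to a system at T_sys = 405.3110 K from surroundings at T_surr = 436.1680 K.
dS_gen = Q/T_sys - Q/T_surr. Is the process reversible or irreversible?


dS_sys = 3881.2530/405.3110 = 9.5760 kJ/K
dS_surr = -3881.2530/436.1680 = -8.8985 kJ/K
dS_gen = 9.5760 - 8.8985 = 0.6775 kJ/K (irreversible)

dS_gen = 0.6775 kJ/K, irreversible


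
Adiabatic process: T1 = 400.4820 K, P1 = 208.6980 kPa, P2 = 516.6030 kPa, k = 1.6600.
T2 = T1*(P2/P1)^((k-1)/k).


(k-1)/k = 0.3976
(P2/P1)^exp = 1.4339
T2 = 400.4820 * 1.4339 = 574.2354 K

574.2354 K


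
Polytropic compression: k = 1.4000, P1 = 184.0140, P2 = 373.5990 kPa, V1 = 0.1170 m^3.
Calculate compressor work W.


(k-1)/k = 0.2857
(P2/P1)^exp = 1.2243
W = 3.5000 * 184.0140 * 0.1170 * (1.2243 - 1) = 16.8986 kJ

16.8986 kJ


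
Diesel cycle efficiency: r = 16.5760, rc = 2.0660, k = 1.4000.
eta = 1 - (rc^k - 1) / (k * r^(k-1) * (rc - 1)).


r^(k-1) = 3.0746
rc^k = 2.7617
eta = 0.6161 = 61.6059%

61.6059%


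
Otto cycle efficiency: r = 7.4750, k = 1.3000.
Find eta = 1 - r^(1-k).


r^(k-1) = 1.8285
eta = 1 - 1/1.8285 = 0.4531 = 45.3089%

45.3089%


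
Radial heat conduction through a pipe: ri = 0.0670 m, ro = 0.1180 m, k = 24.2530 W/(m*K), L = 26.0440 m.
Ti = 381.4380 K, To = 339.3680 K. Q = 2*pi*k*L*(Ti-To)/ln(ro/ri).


dT = 42.0700 K
ln(ro/ri) = 0.5660
Q = 2*pi*24.2530*26.0440*42.0700 / 0.5660 = 294995.3955 W

294995.3955 W


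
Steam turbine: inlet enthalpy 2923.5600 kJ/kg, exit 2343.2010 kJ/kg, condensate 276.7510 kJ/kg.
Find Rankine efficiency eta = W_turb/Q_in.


W = 580.3590 kJ/kg
Q_in = 2646.8090 kJ/kg
eta = 0.2193 = 21.9267%

eta = 21.9267%


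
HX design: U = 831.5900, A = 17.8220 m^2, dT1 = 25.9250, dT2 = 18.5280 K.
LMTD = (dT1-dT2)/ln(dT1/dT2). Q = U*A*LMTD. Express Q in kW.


LMTD = 22.0198 K
Q = 831.5900 * 17.8220 * 22.0198 = 326346.8607 W = 326.3469 kW

326.3469 kW


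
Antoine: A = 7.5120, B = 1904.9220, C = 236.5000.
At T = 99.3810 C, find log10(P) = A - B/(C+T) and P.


C+T = 335.8810
B/(C+T) = 5.6714
log10(P) = 7.5120 - 5.6714 = 1.8406
P = 10^1.8406 = 69.2757 mmHg

69.2757 mmHg


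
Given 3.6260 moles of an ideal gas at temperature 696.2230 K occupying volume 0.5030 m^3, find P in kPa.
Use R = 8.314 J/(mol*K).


P = nRT/V = 3.6260 * 8.314 * 696.2230 / 0.5030
= 20988.7312 / 0.5030 = 41727.0999 Pa = 41.7271 kPa

41.7271 kPa


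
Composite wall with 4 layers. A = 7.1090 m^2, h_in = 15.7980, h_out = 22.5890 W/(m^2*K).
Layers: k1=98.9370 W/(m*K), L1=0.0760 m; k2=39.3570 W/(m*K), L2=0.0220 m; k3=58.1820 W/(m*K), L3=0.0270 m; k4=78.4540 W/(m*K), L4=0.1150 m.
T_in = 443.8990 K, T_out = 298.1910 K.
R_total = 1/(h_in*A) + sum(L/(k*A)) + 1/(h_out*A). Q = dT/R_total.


R_conv_in = 1/(15.7980*7.1090) = 0.0089
R_1 = 0.0760/(98.9370*7.1090) = 0.0001
R_2 = 0.0220/(39.3570*7.1090) = 7.8631e-05
R_3 = 0.0270/(58.1820*7.1090) = 6.5278e-05
R_4 = 0.1150/(78.4540*7.1090) = 0.0002
R_conv_out = 1/(22.5890*7.1090) = 0.0062
R_total = 0.0156 K/W
Q = 145.7080 / 0.0156 = 9346.5667 W

R_total = 0.0156 K/W, Q = 9346.5667 W


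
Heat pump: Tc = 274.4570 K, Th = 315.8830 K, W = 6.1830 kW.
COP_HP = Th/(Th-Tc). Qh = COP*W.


COP = 315.8830 / 41.4260 = 7.6252
Qh = 7.6252 * 6.1830 = 47.1468 kW

COP = 7.6252, Qh = 47.1468 kW


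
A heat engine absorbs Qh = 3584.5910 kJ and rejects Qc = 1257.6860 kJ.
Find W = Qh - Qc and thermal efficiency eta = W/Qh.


W = 3584.5910 - 1257.6860 = 2326.9050 kJ
eta = 2326.9050 / 3584.5910 = 0.6491 = 64.9141%

W = 2326.9050 kJ, eta = 64.9141%


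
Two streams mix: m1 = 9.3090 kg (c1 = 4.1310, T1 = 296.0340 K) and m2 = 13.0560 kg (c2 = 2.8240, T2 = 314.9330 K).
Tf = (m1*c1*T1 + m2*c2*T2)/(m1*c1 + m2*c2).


num = 22995.7543
den = 75.3256
Tf = 305.2846 K

305.2846 K


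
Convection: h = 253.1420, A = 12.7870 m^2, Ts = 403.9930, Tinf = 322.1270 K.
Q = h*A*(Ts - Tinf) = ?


dT = 81.8660 K
Q = 253.1420 * 12.7870 * 81.8660 = 264994.2456 W

264994.2456 W


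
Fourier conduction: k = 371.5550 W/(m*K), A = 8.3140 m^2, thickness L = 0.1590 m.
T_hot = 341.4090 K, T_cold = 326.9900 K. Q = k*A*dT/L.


dT = 14.4190 K
Q = 371.5550 * 8.3140 * 14.4190 / 0.1590 = 280137.4349 W

280137.4349 W


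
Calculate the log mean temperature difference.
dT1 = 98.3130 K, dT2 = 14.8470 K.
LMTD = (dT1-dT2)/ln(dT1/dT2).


dT1/dT2 = 6.6217
ln(dT1/dT2) = 1.8904
LMTD = 83.4660 / 1.8904 = 44.1535 K

44.1535 K


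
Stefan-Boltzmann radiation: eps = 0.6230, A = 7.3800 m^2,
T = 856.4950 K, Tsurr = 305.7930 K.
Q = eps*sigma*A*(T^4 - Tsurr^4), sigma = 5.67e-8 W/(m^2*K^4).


T^4 = 5.3815e+11
Tsurr^4 = 8.7440e+09
Q = 0.6230 * 5.67e-8 * 7.3800 * 5.2940e+11 = 138010.5362 W

138010.5362 W


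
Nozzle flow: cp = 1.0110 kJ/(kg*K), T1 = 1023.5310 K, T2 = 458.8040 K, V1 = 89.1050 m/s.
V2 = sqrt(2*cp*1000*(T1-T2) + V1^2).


dT = 564.7270 K
2*cp*1000*dT = 1141877.9940
V1^2 = 7939.7010
V2 = sqrt(1149817.6950) = 1072.2955 m/s

1072.2955 m/s


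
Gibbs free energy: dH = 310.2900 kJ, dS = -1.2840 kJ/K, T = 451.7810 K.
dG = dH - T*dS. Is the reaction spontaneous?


T*dS = 451.7810 * -1.2840 = -580.0868 kJ
dG = 310.2900 + 580.0868 = 890.3768 kJ (non-spontaneous)

dG = 890.3768 kJ, non-spontaneous


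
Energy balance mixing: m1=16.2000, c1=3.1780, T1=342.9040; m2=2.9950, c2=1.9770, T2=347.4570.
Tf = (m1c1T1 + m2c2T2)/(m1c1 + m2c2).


num = 19711.2652
den = 57.4047
Tf = 343.3736 K

343.3736 K


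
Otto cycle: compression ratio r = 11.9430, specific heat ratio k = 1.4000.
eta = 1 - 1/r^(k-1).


r^(k-1) = 2.6968
eta = 1 - 1/2.6968 = 0.6292 = 62.9187%

62.9187%


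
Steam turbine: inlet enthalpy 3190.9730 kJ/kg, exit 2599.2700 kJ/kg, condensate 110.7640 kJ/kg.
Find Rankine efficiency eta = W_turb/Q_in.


W = 591.7030 kJ/kg
Q_in = 3080.2090 kJ/kg
eta = 0.1921 = 19.2098%

eta = 19.2098%


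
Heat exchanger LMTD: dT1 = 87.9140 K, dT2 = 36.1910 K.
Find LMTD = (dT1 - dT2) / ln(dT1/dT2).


dT1/dT2 = 2.4292
ln(dT1/dT2) = 0.8875
LMTD = 51.7230 / 0.8875 = 58.2762 K

58.2762 K


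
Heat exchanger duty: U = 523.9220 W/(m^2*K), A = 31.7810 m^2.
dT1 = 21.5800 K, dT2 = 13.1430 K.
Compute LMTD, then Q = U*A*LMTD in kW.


LMTD = 17.0143 K
Q = 523.9220 * 31.7810 * 17.0143 = 283300.7326 W = 283.3007 kW

283.3007 kW


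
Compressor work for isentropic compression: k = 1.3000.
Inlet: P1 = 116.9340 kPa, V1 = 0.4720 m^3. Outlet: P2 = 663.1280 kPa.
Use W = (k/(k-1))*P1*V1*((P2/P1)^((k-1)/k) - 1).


(k-1)/k = 0.2308
(P2/P1)^exp = 1.4925
W = 4.3333 * 116.9340 * 0.4720 * (1.4925 - 1) = 117.7960 kJ

117.7960 kJ


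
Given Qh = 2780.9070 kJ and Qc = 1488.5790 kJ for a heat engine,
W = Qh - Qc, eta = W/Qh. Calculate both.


W = 2780.9070 - 1488.5790 = 1292.3280 kJ
eta = 1292.3280 / 2780.9070 = 0.4647 = 46.4715%

W = 1292.3280 kJ, eta = 46.4715%


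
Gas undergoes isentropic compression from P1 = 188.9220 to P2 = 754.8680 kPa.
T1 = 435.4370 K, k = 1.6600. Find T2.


(k-1)/k = 0.3976
(P2/P1)^exp = 1.7345
T2 = 435.4370 * 1.7345 = 755.2854 K

755.2854 K


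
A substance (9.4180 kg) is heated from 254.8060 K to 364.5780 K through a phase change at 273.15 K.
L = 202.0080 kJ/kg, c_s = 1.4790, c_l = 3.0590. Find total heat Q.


Q1 (sensible, solid) = 9.4180 * 1.4790 * 18.3440 = 255.5176 kJ
Q2 (latent) = 9.4180 * 202.0080 = 1902.5113 kJ
Q3 (sensible, liquid) = 9.4180 * 3.0590 * 91.4280 = 2634.0098 kJ
Q_total = 4792.0388 kJ

4792.0388 kJ


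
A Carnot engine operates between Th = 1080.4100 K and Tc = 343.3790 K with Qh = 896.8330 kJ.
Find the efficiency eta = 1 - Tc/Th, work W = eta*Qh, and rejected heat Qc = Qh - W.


eta = 1 - 343.3790/1080.4100 = 0.6822
W = 0.6822 * 896.8330 = 611.7990 kJ
Qc = 896.8330 - 611.7990 = 285.0340 kJ

eta = 68.2177%, W = 611.7990 kJ, Qc = 285.0340 kJ


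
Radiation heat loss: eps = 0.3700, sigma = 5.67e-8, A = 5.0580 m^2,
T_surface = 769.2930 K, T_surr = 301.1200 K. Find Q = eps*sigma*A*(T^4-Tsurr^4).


T^4 = 3.5024e+11
Tsurr^4 = 8.2216e+09
Q = 0.3700 * 5.67e-8 * 5.0580 * 3.4202e+11 = 36292.2957 W

36292.2957 W


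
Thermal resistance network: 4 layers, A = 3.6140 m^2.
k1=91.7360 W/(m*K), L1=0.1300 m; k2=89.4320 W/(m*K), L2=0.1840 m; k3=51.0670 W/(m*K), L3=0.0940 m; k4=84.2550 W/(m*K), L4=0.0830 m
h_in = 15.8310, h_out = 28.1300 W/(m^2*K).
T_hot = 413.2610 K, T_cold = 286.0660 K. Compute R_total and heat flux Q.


R_conv_in = 1/(15.8310*3.6140) = 0.0175
R_1 = 0.1300/(91.7360*3.6140) = 0.0004
R_2 = 0.1840/(89.4320*3.6140) = 0.0006
R_3 = 0.0940/(51.0670*3.6140) = 0.0005
R_4 = 0.0830/(84.2550*3.6140) = 0.0003
R_conv_out = 1/(28.1300*3.6140) = 0.0098
R_total = 0.0291 K/W
Q = 127.1950 / 0.0291 = 4377.2303 W

R_total = 0.0291 K/W, Q = 4377.2303 W


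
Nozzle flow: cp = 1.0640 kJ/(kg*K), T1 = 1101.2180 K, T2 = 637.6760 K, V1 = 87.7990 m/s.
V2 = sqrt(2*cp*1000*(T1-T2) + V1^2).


dT = 463.5420 K
2*cp*1000*dT = 986417.3760
V1^2 = 7708.6644
V2 = sqrt(994126.0404) = 997.0587 m/s

997.0587 m/s


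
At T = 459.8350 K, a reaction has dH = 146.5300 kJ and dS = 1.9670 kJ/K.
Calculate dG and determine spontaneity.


T*dS = 459.8350 * 1.9670 = 904.4954 kJ
dG = 146.5300 - 904.4954 = -757.9654 kJ (spontaneous)

dG = -757.9654 kJ, spontaneous


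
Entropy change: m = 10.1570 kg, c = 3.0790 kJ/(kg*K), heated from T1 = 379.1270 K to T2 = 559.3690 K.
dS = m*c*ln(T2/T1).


T2/T1 = 1.4754
ln(T2/T1) = 0.3889
dS = 10.1570 * 3.0790 * 0.3889 = 12.1634 kJ/K

12.1634 kJ/K


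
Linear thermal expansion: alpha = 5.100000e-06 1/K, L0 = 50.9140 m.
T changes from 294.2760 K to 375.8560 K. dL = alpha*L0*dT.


dT = 81.5800 K
dL = 5.100000e-06 * 50.9140 * 81.5800 = 0.021183 m
L_final = 50.935183 m

dL = 0.021183 m


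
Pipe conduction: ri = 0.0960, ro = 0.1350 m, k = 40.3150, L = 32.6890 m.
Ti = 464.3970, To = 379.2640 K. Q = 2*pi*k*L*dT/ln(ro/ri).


dT = 85.1330 K
ln(ro/ri) = 0.3409
Q = 2*pi*40.3150*32.6890*85.1330 / 0.3409 = 2067689.0823 W

2067689.0823 W
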